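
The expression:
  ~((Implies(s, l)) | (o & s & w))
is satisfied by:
  {s: True, w: False, l: False, o: False}
  {o: True, s: True, w: False, l: False}
  {w: True, s: True, o: False, l: False}


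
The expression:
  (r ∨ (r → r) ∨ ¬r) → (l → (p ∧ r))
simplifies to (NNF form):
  (p ∧ r) ∨ ¬l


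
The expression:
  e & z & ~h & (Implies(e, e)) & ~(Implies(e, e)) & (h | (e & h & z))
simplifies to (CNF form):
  False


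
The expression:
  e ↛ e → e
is always true.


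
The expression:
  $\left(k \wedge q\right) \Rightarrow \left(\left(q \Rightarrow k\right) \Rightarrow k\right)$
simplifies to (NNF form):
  $\text{True}$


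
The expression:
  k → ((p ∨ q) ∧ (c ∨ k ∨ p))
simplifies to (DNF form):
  p ∨ q ∨ ¬k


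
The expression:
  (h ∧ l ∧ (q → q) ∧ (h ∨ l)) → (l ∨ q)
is always true.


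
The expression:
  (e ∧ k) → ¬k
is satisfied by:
  {k: False, e: False}
  {e: True, k: False}
  {k: True, e: False}


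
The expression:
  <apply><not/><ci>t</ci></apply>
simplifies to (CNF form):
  <apply><not/><ci>t</ci></apply>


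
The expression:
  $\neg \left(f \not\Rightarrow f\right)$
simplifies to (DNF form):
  $\text{True}$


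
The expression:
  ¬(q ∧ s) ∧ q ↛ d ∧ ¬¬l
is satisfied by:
  {q: True, l: True, d: False, s: False}


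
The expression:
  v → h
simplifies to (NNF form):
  h ∨ ¬v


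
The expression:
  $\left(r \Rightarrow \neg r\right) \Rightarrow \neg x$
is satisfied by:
  {r: True, x: False}
  {x: False, r: False}
  {x: True, r: True}


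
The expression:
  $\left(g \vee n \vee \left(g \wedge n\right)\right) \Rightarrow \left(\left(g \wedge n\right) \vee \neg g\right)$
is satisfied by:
  {n: True, g: False}
  {g: False, n: False}
  {g: True, n: True}


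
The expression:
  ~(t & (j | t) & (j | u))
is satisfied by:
  {j: False, t: False, u: False}
  {u: True, j: False, t: False}
  {j: True, u: False, t: False}
  {u: True, j: True, t: False}
  {t: True, u: False, j: False}


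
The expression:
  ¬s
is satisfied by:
  {s: False}


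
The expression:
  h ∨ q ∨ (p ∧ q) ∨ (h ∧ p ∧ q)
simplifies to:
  h ∨ q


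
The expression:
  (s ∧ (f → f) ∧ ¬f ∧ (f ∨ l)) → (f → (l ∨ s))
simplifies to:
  True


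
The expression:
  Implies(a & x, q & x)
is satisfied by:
  {q: True, x: False, a: False}
  {x: False, a: False, q: False}
  {a: True, q: True, x: False}
  {a: True, x: False, q: False}
  {q: True, x: True, a: False}
  {x: True, q: False, a: False}
  {a: True, x: True, q: True}


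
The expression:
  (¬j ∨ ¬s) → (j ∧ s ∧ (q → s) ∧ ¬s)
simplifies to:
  j ∧ s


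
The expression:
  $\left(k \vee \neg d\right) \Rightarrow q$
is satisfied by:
  {q: True, d: True, k: False}
  {q: True, d: False, k: False}
  {q: True, k: True, d: True}
  {q: True, k: True, d: False}
  {d: True, k: False, q: False}


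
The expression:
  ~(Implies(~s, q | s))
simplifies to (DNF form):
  ~q & ~s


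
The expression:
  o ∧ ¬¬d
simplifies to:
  d ∧ o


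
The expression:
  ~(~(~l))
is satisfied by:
  {l: False}


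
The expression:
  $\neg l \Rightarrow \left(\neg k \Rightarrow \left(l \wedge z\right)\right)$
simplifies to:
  $k \vee l$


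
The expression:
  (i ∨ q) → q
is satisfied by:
  {q: True, i: False}
  {i: False, q: False}
  {i: True, q: True}


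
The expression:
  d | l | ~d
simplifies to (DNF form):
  True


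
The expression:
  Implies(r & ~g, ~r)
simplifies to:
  g | ~r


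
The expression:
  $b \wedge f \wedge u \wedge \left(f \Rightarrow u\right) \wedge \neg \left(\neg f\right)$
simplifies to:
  $b \wedge f \wedge u$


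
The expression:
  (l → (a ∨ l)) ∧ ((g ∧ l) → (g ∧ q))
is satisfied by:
  {q: True, l: False, g: False}
  {l: False, g: False, q: False}
  {g: True, q: True, l: False}
  {g: True, l: False, q: False}
  {q: True, l: True, g: False}
  {l: True, q: False, g: False}
  {g: True, l: True, q: True}


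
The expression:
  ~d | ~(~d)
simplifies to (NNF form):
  True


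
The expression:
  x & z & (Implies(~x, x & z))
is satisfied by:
  {z: True, x: True}


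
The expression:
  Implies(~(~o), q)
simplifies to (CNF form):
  q | ~o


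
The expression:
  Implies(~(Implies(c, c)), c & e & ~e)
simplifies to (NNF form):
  True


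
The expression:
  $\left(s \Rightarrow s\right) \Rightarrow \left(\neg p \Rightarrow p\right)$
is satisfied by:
  {p: True}


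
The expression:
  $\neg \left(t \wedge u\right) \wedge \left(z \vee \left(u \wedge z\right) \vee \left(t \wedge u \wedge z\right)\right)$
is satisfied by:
  {z: True, u: False, t: False}
  {z: True, t: True, u: False}
  {z: True, u: True, t: False}


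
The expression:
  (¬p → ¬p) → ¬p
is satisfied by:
  {p: False}


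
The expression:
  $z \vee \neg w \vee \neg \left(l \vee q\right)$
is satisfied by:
  {z: True, q: False, w: False, l: False}
  {z: True, l: True, q: False, w: False}
  {z: True, q: True, w: False, l: False}
  {z: True, l: True, q: True, w: False}
  {l: False, q: False, w: False, z: False}
  {l: True, q: False, w: False, z: False}
  {q: True, l: False, w: False, z: False}
  {l: True, q: True, w: False, z: False}
  {w: True, z: True, l: False, q: False}
  {l: True, w: True, z: True, q: False}
  {w: True, z: True, q: True, l: False}
  {l: True, w: True, z: True, q: True}
  {w: True, z: False, q: False, l: False}


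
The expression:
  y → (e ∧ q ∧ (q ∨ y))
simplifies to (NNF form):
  (e ∧ q) ∨ ¬y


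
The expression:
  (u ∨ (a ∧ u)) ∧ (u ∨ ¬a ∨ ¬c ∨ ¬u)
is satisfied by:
  {u: True}


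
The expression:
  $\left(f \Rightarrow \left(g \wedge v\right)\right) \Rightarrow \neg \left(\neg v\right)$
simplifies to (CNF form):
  $f \vee v$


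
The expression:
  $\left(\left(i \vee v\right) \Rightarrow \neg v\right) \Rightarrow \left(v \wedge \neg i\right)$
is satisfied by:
  {v: True}


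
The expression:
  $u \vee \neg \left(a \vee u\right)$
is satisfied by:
  {u: True, a: False}
  {a: False, u: False}
  {a: True, u: True}


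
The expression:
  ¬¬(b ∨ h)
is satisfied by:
  {b: True, h: True}
  {b: True, h: False}
  {h: True, b: False}


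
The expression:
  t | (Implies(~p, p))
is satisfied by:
  {t: True, p: True}
  {t: True, p: False}
  {p: True, t: False}


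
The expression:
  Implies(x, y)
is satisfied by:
  {y: True, x: False}
  {x: False, y: False}
  {x: True, y: True}


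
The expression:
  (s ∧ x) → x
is always true.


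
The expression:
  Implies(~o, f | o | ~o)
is always true.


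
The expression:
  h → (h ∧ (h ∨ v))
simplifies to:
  True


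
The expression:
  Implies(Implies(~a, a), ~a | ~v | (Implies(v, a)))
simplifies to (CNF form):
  True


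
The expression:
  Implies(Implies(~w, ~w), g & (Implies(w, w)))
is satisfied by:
  {g: True}


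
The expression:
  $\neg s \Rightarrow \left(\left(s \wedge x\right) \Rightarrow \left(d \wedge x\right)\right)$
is always true.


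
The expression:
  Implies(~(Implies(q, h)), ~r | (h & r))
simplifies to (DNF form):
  h | ~q | ~r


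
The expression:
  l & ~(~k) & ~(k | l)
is never true.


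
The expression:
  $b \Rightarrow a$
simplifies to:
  $a \vee \neg b$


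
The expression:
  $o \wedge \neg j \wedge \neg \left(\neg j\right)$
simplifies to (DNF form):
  $\text{False}$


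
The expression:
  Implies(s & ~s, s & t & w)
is always true.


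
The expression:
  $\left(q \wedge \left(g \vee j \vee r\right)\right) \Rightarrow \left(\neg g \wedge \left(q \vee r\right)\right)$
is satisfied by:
  {g: False, q: False}
  {q: True, g: False}
  {g: True, q: False}


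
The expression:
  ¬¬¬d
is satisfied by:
  {d: False}


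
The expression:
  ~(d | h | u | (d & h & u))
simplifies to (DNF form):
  ~d & ~h & ~u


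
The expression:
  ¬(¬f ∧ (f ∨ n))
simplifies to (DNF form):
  f ∨ ¬n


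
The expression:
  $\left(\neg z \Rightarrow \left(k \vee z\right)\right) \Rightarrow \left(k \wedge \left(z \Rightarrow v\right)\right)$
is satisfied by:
  {k: True, v: True, z: False}
  {k: True, v: False, z: False}
  {v: True, k: False, z: False}
  {k: False, v: False, z: False}
  {k: True, z: True, v: True}


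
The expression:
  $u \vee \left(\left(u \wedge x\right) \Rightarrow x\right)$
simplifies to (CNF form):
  $\text{True}$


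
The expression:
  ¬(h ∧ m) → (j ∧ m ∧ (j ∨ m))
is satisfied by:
  {m: True, h: True, j: True}
  {m: True, h: True, j: False}
  {m: True, j: True, h: False}


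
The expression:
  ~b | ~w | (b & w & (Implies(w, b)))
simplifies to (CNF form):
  True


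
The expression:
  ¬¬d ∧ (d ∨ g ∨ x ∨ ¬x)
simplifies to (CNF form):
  d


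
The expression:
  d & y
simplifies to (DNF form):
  d & y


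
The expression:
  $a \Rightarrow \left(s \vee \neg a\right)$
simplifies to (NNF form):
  $s \vee \neg a$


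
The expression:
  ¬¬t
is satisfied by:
  {t: True}


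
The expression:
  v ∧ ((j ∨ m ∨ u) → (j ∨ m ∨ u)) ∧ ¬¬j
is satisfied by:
  {j: True, v: True}


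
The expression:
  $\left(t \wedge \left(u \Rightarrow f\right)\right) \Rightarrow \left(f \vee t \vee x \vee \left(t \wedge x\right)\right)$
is always true.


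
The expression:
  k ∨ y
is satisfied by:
  {y: True, k: True}
  {y: True, k: False}
  {k: True, y: False}


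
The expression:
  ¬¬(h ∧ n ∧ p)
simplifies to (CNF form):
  h ∧ n ∧ p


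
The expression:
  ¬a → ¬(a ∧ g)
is always true.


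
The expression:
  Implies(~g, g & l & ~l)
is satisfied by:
  {g: True}


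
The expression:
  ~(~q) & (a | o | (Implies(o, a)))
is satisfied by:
  {q: True}


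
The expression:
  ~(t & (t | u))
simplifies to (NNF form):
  ~t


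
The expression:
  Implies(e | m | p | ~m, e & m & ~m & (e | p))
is never true.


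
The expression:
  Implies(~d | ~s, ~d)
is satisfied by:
  {s: True, d: False}
  {d: False, s: False}
  {d: True, s: True}


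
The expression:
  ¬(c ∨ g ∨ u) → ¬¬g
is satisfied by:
  {c: True, g: True, u: True}
  {c: True, g: True, u: False}
  {c: True, u: True, g: False}
  {c: True, u: False, g: False}
  {g: True, u: True, c: False}
  {g: True, u: False, c: False}
  {u: True, g: False, c: False}


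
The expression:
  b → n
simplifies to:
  n ∨ ¬b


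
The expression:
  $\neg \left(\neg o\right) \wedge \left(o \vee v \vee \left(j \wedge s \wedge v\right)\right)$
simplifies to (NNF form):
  $o$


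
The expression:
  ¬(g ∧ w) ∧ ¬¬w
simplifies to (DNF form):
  w ∧ ¬g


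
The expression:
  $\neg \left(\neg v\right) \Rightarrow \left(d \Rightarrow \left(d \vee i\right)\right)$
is always true.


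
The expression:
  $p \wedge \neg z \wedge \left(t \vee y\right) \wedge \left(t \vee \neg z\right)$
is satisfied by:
  {p: True, y: True, t: True, z: False}
  {p: True, y: True, t: False, z: False}
  {p: True, t: True, y: False, z: False}


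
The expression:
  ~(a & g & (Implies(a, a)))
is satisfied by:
  {g: False, a: False}
  {a: True, g: False}
  {g: True, a: False}


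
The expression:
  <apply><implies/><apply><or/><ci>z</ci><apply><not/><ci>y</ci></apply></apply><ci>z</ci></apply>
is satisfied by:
  {y: True, z: True}
  {y: True, z: False}
  {z: True, y: False}


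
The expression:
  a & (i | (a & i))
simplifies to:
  a & i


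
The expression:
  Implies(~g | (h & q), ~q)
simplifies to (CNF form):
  (g | ~q) & (~h | ~q)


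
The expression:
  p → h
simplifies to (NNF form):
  h ∨ ¬p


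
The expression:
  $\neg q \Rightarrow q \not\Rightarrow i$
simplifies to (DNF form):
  $q$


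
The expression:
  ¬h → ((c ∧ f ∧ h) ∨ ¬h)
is always true.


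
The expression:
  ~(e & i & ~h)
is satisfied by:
  {h: True, e: False, i: False}
  {e: False, i: False, h: False}
  {h: True, i: True, e: False}
  {i: True, e: False, h: False}
  {h: True, e: True, i: False}
  {e: True, h: False, i: False}
  {h: True, i: True, e: True}


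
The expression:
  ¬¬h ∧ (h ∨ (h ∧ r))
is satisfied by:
  {h: True}


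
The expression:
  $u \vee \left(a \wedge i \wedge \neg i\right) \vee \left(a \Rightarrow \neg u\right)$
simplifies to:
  $\text{True}$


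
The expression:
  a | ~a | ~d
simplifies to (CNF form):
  True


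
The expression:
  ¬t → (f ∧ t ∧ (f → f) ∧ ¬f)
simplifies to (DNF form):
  t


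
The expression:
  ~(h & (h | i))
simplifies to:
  ~h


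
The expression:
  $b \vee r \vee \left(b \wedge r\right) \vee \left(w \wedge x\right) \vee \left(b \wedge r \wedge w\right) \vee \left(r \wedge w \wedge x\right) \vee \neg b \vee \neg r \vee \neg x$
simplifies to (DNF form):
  $\text{True}$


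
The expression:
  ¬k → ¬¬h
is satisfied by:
  {k: True, h: True}
  {k: True, h: False}
  {h: True, k: False}


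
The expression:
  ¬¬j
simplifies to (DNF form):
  j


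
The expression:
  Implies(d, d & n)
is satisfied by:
  {n: True, d: False}
  {d: False, n: False}
  {d: True, n: True}


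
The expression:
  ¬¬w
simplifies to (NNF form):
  w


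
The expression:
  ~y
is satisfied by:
  {y: False}


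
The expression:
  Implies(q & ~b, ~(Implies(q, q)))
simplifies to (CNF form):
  b | ~q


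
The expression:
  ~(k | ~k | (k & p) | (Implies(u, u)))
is never true.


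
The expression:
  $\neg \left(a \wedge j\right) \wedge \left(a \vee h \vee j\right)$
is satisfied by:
  {h: True, a: False, j: False}
  {j: True, h: True, a: False}
  {j: True, h: False, a: False}
  {a: True, h: True, j: False}
  {a: True, h: False, j: False}


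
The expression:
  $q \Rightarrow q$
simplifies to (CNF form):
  $\text{True}$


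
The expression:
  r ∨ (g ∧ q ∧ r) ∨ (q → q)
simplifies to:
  True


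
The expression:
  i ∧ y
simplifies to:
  i ∧ y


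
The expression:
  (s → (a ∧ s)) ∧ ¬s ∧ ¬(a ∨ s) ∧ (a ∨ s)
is never true.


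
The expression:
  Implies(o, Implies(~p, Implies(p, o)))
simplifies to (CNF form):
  True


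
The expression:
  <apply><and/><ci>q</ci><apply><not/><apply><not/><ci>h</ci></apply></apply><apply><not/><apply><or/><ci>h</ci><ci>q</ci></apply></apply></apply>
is never true.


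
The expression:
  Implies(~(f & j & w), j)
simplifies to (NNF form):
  j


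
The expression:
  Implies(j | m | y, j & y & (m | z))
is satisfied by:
  {z: True, m: False, y: False, j: False}
  {z: False, m: False, y: False, j: False}
  {j: True, y: True, z: True, m: False}
  {j: True, y: True, m: True, z: True}
  {j: True, y: True, m: True, z: False}


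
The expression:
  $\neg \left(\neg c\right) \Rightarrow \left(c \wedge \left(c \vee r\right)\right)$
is always true.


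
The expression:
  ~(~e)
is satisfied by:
  {e: True}


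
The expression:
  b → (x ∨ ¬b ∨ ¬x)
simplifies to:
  True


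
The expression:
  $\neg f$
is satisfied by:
  {f: False}


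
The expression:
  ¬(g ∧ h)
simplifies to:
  ¬g ∨ ¬h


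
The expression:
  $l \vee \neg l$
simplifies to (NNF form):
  $\text{True}$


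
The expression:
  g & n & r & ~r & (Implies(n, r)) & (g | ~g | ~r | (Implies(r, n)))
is never true.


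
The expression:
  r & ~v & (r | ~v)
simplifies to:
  r & ~v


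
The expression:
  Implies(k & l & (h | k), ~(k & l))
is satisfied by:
  {l: False, k: False}
  {k: True, l: False}
  {l: True, k: False}


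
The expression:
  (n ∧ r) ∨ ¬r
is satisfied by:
  {n: True, r: False}
  {r: False, n: False}
  {r: True, n: True}


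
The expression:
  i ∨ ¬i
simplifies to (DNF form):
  True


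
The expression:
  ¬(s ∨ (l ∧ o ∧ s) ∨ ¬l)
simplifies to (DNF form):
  l ∧ ¬s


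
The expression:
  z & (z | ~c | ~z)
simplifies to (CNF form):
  z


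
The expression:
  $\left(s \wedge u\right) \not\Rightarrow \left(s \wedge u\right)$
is never true.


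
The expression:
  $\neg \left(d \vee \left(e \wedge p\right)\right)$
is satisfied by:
  {d: False, p: False, e: False}
  {e: True, d: False, p: False}
  {p: True, d: False, e: False}


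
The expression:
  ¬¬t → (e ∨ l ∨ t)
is always true.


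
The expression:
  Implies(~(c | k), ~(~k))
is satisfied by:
  {k: True, c: True}
  {k: True, c: False}
  {c: True, k: False}


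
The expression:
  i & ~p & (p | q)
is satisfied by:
  {i: True, q: True, p: False}


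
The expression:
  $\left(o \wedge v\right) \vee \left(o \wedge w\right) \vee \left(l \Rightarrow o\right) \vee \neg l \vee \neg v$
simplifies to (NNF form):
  $o \vee \neg l \vee \neg v$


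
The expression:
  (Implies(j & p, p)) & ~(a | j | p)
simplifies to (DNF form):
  ~a & ~j & ~p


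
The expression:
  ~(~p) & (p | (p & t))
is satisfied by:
  {p: True}


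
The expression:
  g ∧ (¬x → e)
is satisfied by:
  {x: True, e: True, g: True}
  {x: True, g: True, e: False}
  {e: True, g: True, x: False}


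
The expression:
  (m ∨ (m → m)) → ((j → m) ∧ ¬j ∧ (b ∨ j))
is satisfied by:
  {b: True, j: False}


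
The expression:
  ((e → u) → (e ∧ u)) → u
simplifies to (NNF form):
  u ∨ ¬e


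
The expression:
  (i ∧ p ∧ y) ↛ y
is never true.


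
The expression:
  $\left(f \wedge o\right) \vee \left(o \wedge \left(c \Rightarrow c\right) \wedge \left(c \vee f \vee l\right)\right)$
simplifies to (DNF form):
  $\left(c \wedge o\right) \vee \left(f \wedge o\right) \vee \left(l \wedge o\right)$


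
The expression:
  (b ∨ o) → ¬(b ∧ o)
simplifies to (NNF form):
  ¬b ∨ ¬o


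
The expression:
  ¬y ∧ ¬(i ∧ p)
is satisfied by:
  {y: False, p: False, i: False}
  {i: True, y: False, p: False}
  {p: True, y: False, i: False}


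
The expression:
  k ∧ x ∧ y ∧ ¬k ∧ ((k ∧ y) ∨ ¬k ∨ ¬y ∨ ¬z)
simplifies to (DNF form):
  False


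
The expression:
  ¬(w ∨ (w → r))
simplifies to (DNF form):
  False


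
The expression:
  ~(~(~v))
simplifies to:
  ~v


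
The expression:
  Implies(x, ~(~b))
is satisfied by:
  {b: True, x: False}
  {x: False, b: False}
  {x: True, b: True}


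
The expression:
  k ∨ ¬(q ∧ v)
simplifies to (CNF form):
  k ∨ ¬q ∨ ¬v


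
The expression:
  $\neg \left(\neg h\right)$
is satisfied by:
  {h: True}


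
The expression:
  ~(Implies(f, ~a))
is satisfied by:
  {a: True, f: True}


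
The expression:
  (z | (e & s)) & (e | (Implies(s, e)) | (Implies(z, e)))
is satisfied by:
  {z: True, e: True, s: False}
  {z: True, e: False, s: False}
  {z: True, s: True, e: True}
  {s: True, e: True, z: False}


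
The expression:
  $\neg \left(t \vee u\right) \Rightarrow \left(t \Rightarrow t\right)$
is always true.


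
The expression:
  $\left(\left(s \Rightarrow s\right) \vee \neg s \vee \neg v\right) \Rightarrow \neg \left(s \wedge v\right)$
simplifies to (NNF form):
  $\neg s \vee \neg v$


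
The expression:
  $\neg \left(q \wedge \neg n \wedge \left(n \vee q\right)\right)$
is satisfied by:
  {n: True, q: False}
  {q: False, n: False}
  {q: True, n: True}


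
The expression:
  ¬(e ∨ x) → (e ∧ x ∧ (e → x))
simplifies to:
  e ∨ x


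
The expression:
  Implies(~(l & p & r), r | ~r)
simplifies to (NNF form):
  True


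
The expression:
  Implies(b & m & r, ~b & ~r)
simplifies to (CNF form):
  ~b | ~m | ~r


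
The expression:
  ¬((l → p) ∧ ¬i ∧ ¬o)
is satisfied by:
  {i: True, o: True, l: True, p: False}
  {i: True, o: True, l: False, p: False}
  {i: True, o: True, p: True, l: True}
  {i: True, o: True, p: True, l: False}
  {i: True, l: True, p: False, o: False}
  {i: True, l: False, p: False, o: False}
  {i: True, p: True, l: True, o: False}
  {i: True, p: True, l: False, o: False}
  {o: True, l: True, p: False, i: False}
  {o: True, l: False, p: False, i: False}
  {o: True, p: True, l: True, i: False}
  {o: True, p: True, l: False, i: False}
  {l: True, o: False, p: False, i: False}


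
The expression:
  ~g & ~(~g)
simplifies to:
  False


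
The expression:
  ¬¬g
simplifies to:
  g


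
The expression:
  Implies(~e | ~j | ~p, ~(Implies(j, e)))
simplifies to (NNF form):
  j & (p | ~e)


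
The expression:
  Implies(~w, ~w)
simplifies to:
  True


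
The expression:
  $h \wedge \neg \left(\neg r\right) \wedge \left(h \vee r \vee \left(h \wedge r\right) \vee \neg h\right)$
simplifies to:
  $h \wedge r$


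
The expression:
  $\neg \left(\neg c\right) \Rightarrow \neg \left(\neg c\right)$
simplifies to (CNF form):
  $\text{True}$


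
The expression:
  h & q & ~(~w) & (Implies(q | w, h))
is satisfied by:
  {h: True, w: True, q: True}


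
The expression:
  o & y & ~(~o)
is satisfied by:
  {o: True, y: True}


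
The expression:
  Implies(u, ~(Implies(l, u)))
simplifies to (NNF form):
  ~u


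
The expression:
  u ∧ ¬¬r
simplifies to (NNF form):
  r ∧ u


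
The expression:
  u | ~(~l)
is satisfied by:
  {l: True, u: True}
  {l: True, u: False}
  {u: True, l: False}


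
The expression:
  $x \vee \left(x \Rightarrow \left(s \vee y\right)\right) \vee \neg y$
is always true.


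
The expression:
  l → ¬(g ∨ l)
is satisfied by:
  {l: False}


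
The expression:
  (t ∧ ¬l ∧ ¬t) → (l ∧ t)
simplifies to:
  True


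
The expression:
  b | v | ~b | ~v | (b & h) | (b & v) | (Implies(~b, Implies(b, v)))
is always true.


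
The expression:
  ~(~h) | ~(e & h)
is always true.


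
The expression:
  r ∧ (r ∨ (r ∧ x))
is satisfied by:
  {r: True}


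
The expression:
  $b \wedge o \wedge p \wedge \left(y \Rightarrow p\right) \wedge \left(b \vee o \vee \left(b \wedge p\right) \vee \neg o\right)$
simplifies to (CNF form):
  $b \wedge o \wedge p$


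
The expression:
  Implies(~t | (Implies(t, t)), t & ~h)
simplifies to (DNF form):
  t & ~h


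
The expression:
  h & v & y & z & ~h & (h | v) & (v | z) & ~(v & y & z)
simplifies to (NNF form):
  False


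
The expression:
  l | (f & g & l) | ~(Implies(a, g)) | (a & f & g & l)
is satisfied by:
  {l: True, a: True, g: False}
  {l: True, a: False, g: False}
  {l: True, g: True, a: True}
  {l: True, g: True, a: False}
  {a: True, g: False, l: False}


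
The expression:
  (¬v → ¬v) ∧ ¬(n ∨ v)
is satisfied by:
  {n: False, v: False}


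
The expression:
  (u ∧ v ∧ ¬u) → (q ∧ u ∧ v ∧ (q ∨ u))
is always true.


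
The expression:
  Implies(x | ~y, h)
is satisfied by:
  {h: True, y: True, x: False}
  {h: True, y: False, x: False}
  {x: True, h: True, y: True}
  {x: True, h: True, y: False}
  {y: True, x: False, h: False}


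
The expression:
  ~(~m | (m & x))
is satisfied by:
  {m: True, x: False}


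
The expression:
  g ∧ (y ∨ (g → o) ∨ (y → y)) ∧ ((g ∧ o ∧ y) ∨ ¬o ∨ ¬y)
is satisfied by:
  {g: True}


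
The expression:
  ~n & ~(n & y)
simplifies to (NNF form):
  ~n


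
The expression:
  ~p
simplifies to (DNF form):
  ~p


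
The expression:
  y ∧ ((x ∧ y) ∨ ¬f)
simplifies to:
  y ∧ (x ∨ ¬f)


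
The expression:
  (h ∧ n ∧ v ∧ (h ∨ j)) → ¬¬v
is always true.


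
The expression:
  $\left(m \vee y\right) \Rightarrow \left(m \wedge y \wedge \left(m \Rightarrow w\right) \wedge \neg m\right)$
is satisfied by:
  {y: False, m: False}


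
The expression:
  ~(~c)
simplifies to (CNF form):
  c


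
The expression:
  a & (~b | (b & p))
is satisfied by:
  {a: True, p: True, b: False}
  {a: True, p: False, b: False}
  {a: True, b: True, p: True}


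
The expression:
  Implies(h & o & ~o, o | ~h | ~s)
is always true.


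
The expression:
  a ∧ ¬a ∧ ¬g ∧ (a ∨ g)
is never true.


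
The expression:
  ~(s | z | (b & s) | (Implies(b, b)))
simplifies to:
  False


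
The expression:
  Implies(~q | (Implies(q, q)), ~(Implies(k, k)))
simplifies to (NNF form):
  False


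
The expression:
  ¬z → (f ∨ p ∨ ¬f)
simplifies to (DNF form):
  True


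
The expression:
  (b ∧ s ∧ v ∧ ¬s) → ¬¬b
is always true.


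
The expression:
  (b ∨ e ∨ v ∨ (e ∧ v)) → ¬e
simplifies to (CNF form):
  ¬e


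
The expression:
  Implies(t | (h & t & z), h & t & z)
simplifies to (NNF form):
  ~t | (h & z)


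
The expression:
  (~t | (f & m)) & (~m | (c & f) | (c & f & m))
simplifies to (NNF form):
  (c | ~m) & (f | ~m) & (m | ~t)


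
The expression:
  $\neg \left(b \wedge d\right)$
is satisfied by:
  {d: False, b: False}
  {b: True, d: False}
  {d: True, b: False}


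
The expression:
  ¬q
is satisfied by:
  {q: False}


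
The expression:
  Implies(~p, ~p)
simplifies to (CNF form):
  True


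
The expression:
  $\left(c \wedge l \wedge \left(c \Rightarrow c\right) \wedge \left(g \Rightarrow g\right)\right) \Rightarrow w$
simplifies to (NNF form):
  $w \vee \neg c \vee \neg l$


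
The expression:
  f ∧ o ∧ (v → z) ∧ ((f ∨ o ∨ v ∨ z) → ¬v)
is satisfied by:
  {f: True, o: True, v: False}


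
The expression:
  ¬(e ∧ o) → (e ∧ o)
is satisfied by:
  {e: True, o: True}


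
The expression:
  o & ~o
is never true.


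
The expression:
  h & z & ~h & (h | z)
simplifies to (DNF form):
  False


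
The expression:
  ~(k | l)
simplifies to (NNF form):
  ~k & ~l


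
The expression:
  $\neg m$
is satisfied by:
  {m: False}


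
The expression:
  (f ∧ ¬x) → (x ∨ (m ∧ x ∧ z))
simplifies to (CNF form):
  x ∨ ¬f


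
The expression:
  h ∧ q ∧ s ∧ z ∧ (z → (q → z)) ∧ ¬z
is never true.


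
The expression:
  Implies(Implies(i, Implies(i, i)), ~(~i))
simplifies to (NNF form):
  i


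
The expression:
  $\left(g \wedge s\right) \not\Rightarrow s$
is never true.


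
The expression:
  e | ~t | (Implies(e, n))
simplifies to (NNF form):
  True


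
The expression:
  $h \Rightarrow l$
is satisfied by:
  {l: True, h: False}
  {h: False, l: False}
  {h: True, l: True}


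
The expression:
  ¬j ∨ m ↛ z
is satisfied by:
  {m: True, z: False, j: False}
  {z: False, j: False, m: False}
  {m: True, z: True, j: False}
  {z: True, m: False, j: False}
  {j: True, m: True, z: False}


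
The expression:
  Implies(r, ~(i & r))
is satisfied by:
  {i: False, r: False}
  {r: True, i: False}
  {i: True, r: False}


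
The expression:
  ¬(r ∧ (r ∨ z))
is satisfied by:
  {r: False}


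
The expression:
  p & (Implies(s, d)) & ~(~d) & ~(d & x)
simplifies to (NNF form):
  d & p & ~x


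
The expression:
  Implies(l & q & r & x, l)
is always true.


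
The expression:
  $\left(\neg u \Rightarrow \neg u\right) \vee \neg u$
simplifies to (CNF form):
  $\text{True}$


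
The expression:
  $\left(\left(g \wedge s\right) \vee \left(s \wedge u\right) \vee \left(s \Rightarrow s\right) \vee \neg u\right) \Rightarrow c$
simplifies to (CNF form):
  $c$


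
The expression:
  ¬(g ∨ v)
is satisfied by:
  {g: False, v: False}


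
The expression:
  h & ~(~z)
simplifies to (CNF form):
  h & z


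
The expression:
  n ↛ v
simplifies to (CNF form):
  n ∧ ¬v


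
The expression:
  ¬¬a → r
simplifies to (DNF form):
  r ∨ ¬a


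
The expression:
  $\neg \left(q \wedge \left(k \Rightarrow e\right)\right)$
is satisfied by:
  {k: True, e: False, q: False}
  {e: False, q: False, k: False}
  {k: True, e: True, q: False}
  {e: True, k: False, q: False}
  {q: True, k: True, e: False}


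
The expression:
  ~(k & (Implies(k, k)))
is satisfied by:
  {k: False}


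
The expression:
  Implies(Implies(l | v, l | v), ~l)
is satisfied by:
  {l: False}


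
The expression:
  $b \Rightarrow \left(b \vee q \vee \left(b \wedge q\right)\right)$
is always true.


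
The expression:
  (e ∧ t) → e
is always true.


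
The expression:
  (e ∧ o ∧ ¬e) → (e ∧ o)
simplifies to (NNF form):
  True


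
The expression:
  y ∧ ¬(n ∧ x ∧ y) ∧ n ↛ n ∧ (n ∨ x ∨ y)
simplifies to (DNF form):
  False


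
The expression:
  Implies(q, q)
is always true.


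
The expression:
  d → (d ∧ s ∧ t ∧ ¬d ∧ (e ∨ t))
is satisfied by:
  {d: False}


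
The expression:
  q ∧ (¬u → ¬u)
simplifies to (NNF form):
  q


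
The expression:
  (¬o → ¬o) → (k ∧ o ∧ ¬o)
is never true.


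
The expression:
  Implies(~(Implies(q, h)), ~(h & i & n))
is always true.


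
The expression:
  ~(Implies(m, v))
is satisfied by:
  {m: True, v: False}


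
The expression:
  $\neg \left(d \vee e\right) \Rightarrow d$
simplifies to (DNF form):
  $d \vee e$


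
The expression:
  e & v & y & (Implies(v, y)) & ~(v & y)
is never true.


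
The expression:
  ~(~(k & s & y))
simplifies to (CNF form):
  k & s & y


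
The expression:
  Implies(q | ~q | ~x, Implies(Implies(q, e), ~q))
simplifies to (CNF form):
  ~e | ~q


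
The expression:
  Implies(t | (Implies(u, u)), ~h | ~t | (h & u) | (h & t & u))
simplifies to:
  u | ~h | ~t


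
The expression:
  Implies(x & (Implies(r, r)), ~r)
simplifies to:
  ~r | ~x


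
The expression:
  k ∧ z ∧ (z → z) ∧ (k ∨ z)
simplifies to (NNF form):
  k ∧ z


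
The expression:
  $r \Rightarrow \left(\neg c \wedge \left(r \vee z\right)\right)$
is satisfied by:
  {c: False, r: False}
  {r: True, c: False}
  {c: True, r: False}


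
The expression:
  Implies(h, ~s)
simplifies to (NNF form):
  ~h | ~s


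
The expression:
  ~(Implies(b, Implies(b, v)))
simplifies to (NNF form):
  b & ~v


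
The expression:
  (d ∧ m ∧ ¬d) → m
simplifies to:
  True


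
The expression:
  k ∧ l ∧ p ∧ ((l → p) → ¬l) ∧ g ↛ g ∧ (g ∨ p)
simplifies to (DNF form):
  False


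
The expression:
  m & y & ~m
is never true.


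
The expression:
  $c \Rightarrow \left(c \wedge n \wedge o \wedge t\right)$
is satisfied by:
  {n: True, t: True, o: True, c: False}
  {n: True, t: True, o: False, c: False}
  {n: True, o: True, t: False, c: False}
  {n: True, o: False, t: False, c: False}
  {t: True, o: True, n: False, c: False}
  {t: True, n: False, o: False, c: False}
  {t: False, o: True, n: False, c: False}
  {t: False, n: False, o: False, c: False}
  {n: True, c: True, t: True, o: True}


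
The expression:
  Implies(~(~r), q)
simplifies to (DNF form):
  q | ~r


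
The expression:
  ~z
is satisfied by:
  {z: False}


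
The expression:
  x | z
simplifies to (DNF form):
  x | z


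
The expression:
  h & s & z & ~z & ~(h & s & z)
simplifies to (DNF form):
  False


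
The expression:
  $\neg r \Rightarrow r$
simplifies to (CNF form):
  $r$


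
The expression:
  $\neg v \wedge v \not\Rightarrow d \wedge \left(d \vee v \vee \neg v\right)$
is never true.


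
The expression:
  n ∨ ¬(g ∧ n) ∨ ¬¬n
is always true.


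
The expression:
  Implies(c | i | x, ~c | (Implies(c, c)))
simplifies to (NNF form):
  True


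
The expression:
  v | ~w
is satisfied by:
  {v: True, w: False}
  {w: False, v: False}
  {w: True, v: True}


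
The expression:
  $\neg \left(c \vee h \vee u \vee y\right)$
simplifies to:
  $\neg c \wedge \neg h \wedge \neg u \wedge \neg y$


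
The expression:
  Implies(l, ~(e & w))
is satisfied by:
  {l: False, e: False, w: False}
  {w: True, l: False, e: False}
  {e: True, l: False, w: False}
  {w: True, e: True, l: False}
  {l: True, w: False, e: False}
  {w: True, l: True, e: False}
  {e: True, l: True, w: False}


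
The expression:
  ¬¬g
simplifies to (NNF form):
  g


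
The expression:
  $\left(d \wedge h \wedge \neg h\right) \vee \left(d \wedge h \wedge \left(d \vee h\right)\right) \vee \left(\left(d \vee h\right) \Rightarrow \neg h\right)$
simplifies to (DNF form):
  $d \vee \neg h$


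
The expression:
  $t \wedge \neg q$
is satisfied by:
  {t: True, q: False}


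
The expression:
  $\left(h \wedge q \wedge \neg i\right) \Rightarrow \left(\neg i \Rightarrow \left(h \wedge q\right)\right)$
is always true.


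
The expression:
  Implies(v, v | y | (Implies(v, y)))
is always true.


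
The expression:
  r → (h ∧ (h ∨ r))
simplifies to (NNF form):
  h ∨ ¬r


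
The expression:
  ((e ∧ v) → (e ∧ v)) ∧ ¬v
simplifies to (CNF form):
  ¬v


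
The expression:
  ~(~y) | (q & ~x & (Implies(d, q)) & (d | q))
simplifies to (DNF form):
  y | (q & ~x)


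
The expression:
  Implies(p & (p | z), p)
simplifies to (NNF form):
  True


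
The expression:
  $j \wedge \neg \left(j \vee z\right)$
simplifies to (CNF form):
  $\text{False}$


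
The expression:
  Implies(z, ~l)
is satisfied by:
  {l: False, z: False}
  {z: True, l: False}
  {l: True, z: False}


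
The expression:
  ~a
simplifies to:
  ~a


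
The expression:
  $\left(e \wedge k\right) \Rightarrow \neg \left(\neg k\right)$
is always true.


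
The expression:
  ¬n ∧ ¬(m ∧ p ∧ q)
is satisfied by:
  {n: False, p: False, m: False, q: False}
  {q: True, n: False, p: False, m: False}
  {m: True, n: False, p: False, q: False}
  {q: True, m: True, n: False, p: False}
  {p: True, q: False, n: False, m: False}
  {q: True, p: True, n: False, m: False}
  {m: True, p: True, q: False, n: False}


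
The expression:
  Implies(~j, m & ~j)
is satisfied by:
  {m: True, j: True}
  {m: True, j: False}
  {j: True, m: False}


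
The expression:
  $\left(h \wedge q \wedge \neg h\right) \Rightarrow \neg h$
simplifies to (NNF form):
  $\text{True}$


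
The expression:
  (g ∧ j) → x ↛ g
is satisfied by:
  {g: False, j: False}
  {j: True, g: False}
  {g: True, j: False}


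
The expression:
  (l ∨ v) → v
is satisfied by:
  {v: True, l: False}
  {l: False, v: False}
  {l: True, v: True}


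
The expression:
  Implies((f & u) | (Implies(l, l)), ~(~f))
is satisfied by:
  {f: True}


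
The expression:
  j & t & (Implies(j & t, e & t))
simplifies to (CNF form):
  e & j & t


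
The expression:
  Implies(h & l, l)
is always true.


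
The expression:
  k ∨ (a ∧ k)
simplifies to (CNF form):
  k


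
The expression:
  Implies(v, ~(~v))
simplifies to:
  True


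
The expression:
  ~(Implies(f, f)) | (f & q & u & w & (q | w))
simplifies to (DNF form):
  f & q & u & w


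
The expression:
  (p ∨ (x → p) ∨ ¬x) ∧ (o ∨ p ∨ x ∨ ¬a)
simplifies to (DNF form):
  p ∨ (o ∧ ¬x) ∨ (¬a ∧ ¬x)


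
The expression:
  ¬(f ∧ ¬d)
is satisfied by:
  {d: True, f: False}
  {f: False, d: False}
  {f: True, d: True}


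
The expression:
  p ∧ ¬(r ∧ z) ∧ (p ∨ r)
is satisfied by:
  {p: True, z: False, r: False}
  {p: True, r: True, z: False}
  {p: True, z: True, r: False}


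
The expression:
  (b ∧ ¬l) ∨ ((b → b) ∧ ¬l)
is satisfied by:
  {l: False}


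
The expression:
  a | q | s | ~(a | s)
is always true.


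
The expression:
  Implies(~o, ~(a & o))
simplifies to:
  True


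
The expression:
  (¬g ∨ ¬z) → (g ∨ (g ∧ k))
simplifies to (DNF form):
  g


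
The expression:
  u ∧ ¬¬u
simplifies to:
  u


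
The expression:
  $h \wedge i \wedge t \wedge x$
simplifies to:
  $h \wedge i \wedge t \wedge x$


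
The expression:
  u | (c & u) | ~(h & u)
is always true.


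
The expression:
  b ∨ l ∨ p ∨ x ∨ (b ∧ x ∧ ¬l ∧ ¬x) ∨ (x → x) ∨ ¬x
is always true.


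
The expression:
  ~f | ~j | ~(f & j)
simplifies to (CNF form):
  ~f | ~j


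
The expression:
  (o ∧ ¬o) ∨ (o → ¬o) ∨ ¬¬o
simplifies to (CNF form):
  True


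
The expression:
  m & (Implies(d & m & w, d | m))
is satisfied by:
  {m: True}


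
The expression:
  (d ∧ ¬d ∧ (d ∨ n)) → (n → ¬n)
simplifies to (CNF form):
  True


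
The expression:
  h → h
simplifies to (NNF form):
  True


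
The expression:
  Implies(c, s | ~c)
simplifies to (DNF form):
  s | ~c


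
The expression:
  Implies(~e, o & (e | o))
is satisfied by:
  {o: True, e: True}
  {o: True, e: False}
  {e: True, o: False}


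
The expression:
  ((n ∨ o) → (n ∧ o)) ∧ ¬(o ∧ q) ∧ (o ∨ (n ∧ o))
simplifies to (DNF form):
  n ∧ o ∧ ¬q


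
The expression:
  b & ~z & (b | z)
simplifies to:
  b & ~z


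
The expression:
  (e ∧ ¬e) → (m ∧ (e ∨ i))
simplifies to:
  True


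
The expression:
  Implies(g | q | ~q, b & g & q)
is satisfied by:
  {g: True, b: True, q: True}


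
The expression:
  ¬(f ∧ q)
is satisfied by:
  {q: False, f: False}
  {f: True, q: False}
  {q: True, f: False}


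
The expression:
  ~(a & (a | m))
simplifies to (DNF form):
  ~a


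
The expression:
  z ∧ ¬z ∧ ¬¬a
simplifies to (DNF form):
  False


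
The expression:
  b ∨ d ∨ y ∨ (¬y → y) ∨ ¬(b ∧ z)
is always true.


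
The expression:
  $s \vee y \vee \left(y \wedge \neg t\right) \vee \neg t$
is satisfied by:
  {y: True, s: True, t: False}
  {y: True, s: False, t: False}
  {s: True, y: False, t: False}
  {y: False, s: False, t: False}
  {y: True, t: True, s: True}
  {y: True, t: True, s: False}
  {t: True, s: True, y: False}


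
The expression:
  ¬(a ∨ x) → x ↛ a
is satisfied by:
  {a: True, x: True}
  {a: True, x: False}
  {x: True, a: False}


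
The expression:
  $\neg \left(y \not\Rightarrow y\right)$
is always true.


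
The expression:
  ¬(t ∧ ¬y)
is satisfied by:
  {y: True, t: False}
  {t: False, y: False}
  {t: True, y: True}


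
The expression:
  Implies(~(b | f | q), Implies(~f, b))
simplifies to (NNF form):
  b | f | q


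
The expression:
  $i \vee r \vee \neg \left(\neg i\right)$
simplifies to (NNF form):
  $i \vee r$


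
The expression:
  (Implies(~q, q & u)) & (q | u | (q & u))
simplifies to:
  q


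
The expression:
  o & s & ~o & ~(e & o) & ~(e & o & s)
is never true.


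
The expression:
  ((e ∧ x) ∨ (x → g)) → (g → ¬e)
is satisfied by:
  {g: False, e: False}
  {e: True, g: False}
  {g: True, e: False}


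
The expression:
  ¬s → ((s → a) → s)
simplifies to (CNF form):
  s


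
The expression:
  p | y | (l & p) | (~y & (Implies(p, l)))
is always true.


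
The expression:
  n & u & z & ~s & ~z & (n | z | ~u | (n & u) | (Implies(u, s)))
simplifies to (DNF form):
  False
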